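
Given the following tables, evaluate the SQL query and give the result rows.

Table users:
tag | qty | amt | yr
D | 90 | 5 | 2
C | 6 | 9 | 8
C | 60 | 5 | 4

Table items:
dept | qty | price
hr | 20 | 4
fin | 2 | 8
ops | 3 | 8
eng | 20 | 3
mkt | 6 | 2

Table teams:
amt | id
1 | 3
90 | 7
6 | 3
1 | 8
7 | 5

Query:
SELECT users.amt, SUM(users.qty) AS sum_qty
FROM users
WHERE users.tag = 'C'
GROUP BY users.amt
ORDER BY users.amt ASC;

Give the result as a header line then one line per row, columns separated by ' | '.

== RESULT ==
users.amt | sum_qty
5 | 60
9 | 6

Derivation:
After WHERE (2 rows):
users.tag | users.qty | users.amt | users.yr
C | 6 | 9 | 8
C | 60 | 5 | 4
After GROUP BY (2 rows):
users.amt | sum_qty
9 | 6
5 | 60
After ORDER BY (2 rows):
users.amt | sum_qty
5 | 60
9 | 6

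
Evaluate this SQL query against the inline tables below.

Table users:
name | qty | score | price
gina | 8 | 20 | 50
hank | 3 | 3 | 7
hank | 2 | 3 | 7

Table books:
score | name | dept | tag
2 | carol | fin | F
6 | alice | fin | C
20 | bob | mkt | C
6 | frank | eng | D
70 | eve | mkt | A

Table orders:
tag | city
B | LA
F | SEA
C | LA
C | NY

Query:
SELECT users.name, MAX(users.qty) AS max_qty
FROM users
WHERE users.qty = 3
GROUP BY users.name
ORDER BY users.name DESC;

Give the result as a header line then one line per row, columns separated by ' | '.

== RESULT ==
users.name | max_qty
hank | 3

Derivation:
After WHERE (1 rows):
users.name | users.qty | users.score | users.price
hank | 3 | 3 | 7
After GROUP BY (1 rows):
users.name | max_qty
hank | 3
After ORDER BY (1 rows):
users.name | max_qty
hank | 3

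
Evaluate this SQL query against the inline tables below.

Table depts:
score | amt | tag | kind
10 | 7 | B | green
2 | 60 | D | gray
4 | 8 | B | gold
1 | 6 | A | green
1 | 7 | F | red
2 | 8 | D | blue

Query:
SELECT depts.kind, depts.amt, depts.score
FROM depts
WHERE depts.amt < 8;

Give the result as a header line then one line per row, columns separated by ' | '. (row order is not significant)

After WHERE (3 rows):
depts.score | depts.amt | depts.tag | depts.kind
10 | 7 | B | green
1 | 6 | A | green
1 | 7 | F | red
After SELECT (3 rows):
depts.kind | depts.amt | depts.score
green | 7 | 10
green | 6 | 1
red | 7 | 1

== RESULT ==
depts.kind | depts.amt | depts.score
green | 7 | 10
green | 6 | 1
red | 7 | 1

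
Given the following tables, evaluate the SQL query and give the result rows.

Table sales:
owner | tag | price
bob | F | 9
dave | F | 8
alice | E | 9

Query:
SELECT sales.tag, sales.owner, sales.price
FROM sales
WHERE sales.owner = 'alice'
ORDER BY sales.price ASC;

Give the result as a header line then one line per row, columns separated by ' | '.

After WHERE (1 rows):
sales.owner | sales.tag | sales.price
alice | E | 9
After SELECT (1 rows):
sales.tag | sales.owner | sales.price
E | alice | 9
After ORDER BY (1 rows):
sales.tag | sales.owner | sales.price
E | alice | 9

== RESULT ==
sales.tag | sales.owner | sales.price
E | alice | 9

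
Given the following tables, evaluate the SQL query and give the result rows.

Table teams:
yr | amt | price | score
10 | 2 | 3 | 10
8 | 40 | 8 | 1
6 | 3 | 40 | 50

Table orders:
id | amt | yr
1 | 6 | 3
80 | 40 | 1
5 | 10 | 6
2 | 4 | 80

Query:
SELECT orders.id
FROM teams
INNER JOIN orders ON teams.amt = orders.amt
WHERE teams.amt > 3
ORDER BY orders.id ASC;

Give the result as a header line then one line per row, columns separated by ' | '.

After JOIN orders (1 rows):
teams.yr | teams.amt | teams.price | teams.score | orders.id | orders.amt | orders.yr
8 | 40 | 8 | 1 | 80 | 40 | 1
After WHERE (1 rows):
teams.yr | teams.amt | teams.price | teams.score | orders.id | orders.amt | orders.yr
8 | 40 | 8 | 1 | 80 | 40 | 1
After SELECT (1 rows):
orders.id
80
After ORDER BY (1 rows):
orders.id
80

== RESULT ==
orders.id
80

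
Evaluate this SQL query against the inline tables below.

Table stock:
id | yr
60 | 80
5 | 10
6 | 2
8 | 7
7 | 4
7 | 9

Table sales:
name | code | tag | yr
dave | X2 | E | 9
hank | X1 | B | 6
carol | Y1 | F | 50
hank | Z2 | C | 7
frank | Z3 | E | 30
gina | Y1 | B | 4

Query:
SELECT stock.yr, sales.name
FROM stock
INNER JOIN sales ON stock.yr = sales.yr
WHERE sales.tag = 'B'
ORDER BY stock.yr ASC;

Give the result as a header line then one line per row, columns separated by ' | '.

== RESULT ==
stock.yr | sales.name
4 | gina

Derivation:
After JOIN sales (3 rows):
stock.id | stock.yr | sales.name | sales.code | sales.tag | sales.yr
8 | 7 | hank | Z2 | C | 7
7 | 4 | gina | Y1 | B | 4
7 | 9 | dave | X2 | E | 9
After WHERE (1 rows):
stock.id | stock.yr | sales.name | sales.code | sales.tag | sales.yr
7 | 4 | gina | Y1 | B | 4
After SELECT (1 rows):
stock.yr | sales.name
4 | gina
After ORDER BY (1 rows):
stock.yr | sales.name
4 | gina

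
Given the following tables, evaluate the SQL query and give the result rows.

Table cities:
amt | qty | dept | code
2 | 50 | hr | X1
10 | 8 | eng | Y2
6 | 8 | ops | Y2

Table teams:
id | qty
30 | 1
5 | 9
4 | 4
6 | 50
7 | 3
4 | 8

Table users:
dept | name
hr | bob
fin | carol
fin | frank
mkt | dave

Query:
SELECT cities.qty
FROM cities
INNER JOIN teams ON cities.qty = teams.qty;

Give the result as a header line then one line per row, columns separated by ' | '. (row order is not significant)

== RESULT ==
cities.qty
50
8
8

Derivation:
After JOIN teams (3 rows):
cities.amt | cities.qty | cities.dept | cities.code | teams.id | teams.qty
2 | 50 | hr | X1 | 6 | 50
10 | 8 | eng | Y2 | 4 | 8
6 | 8 | ops | Y2 | 4 | 8
After SELECT (3 rows):
cities.qty
50
8
8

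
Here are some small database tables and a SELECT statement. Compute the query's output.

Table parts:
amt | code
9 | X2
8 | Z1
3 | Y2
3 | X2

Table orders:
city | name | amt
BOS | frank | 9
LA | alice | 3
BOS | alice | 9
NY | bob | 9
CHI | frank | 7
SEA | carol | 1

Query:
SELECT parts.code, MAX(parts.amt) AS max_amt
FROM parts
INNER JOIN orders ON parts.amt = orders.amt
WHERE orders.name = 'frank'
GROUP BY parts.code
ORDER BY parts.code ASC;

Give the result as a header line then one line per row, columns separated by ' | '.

== RESULT ==
parts.code | max_amt
X2 | 9

Derivation:
After JOIN orders (5 rows):
parts.amt | parts.code | orders.city | orders.name | orders.amt
9 | X2 | BOS | frank | 9
9 | X2 | BOS | alice | 9
9 | X2 | NY | bob | 9
3 | Y2 | LA | alice | 3
3 | X2 | LA | alice | 3
After WHERE (1 rows):
parts.amt | parts.code | orders.city | orders.name | orders.amt
9 | X2 | BOS | frank | 9
After GROUP BY (1 rows):
parts.code | max_amt
X2 | 9
After ORDER BY (1 rows):
parts.code | max_amt
X2 | 9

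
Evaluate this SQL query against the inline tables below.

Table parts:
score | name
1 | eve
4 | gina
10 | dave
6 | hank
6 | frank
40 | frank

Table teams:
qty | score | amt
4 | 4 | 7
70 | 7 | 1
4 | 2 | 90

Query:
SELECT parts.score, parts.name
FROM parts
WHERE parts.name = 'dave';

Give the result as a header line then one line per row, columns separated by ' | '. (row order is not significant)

After WHERE (1 rows):
parts.score | parts.name
10 | dave
After SELECT (1 rows):
parts.score | parts.name
10 | dave

== RESULT ==
parts.score | parts.name
10 | dave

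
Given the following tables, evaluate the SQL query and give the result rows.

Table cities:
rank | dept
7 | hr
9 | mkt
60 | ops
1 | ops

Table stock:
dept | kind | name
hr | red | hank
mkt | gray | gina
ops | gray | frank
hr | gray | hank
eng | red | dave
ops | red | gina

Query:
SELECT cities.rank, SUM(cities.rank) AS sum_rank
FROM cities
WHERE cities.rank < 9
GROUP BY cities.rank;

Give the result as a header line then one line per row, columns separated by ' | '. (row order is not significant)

After WHERE (2 rows):
cities.rank | cities.dept
7 | hr
1 | ops
After GROUP BY (2 rows):
cities.rank | sum_rank
7 | 7
1 | 1

== RESULT ==
cities.rank | sum_rank
7 | 7
1 | 1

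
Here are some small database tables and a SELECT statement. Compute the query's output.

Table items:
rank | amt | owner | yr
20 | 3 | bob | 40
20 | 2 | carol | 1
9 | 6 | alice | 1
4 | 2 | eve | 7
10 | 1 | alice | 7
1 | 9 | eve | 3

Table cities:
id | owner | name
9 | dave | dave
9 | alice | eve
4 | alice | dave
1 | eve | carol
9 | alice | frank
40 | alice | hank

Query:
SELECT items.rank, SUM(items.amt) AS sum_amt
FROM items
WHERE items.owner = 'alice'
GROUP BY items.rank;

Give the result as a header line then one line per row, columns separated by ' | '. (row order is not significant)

== RESULT ==
items.rank | sum_amt
9 | 6
10 | 1

Derivation:
After WHERE (2 rows):
items.rank | items.amt | items.owner | items.yr
9 | 6 | alice | 1
10 | 1 | alice | 7
After GROUP BY (2 rows):
items.rank | sum_amt
9 | 6
10 | 1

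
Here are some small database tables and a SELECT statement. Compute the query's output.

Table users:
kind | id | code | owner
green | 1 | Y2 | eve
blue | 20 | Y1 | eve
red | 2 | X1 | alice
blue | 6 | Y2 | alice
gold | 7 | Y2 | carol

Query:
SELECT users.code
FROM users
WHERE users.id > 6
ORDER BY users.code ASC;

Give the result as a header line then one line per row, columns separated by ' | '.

== RESULT ==
users.code
Y1
Y2

Derivation:
After WHERE (2 rows):
users.kind | users.id | users.code | users.owner
blue | 20 | Y1 | eve
gold | 7 | Y2 | carol
After SELECT (2 rows):
users.code
Y1
Y2
After ORDER BY (2 rows):
users.code
Y1
Y2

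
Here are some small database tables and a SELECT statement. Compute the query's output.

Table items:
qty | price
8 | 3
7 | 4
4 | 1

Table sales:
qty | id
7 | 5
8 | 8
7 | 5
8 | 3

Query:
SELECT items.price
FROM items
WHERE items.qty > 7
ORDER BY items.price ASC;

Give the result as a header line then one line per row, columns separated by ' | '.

== RESULT ==
items.price
3

Derivation:
After WHERE (1 rows):
items.qty | items.price
8 | 3
After SELECT (1 rows):
items.price
3
After ORDER BY (1 rows):
items.price
3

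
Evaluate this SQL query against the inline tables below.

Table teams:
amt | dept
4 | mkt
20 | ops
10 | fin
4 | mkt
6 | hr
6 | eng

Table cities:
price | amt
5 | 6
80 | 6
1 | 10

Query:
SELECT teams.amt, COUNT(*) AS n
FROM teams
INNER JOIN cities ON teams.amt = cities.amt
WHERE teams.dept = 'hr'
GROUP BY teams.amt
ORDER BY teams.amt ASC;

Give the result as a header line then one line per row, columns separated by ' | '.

== RESULT ==
teams.amt | n
6 | 2

Derivation:
After JOIN cities (5 rows):
teams.amt | teams.dept | cities.price | cities.amt
10 | fin | 1 | 10
6 | hr | 5 | 6
6 | hr | 80 | 6
6 | eng | 5 | 6
6 | eng | 80 | 6
After WHERE (2 rows):
teams.amt | teams.dept | cities.price | cities.amt
6 | hr | 5 | 6
6 | hr | 80 | 6
After GROUP BY (1 rows):
teams.amt | n
6 | 2
After ORDER BY (1 rows):
teams.amt | n
6 | 2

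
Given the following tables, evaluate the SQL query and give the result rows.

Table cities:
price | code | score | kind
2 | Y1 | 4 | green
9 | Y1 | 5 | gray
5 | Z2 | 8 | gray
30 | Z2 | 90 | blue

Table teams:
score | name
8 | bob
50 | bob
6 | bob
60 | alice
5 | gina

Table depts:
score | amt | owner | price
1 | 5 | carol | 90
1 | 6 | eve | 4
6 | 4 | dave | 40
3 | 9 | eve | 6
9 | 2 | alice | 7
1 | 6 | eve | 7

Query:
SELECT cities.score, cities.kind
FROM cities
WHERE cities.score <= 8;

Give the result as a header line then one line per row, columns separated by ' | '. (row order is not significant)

After WHERE (3 rows):
cities.price | cities.code | cities.score | cities.kind
2 | Y1 | 4 | green
9 | Y1 | 5 | gray
5 | Z2 | 8 | gray
After SELECT (3 rows):
cities.score | cities.kind
4 | green
5 | gray
8 | gray

== RESULT ==
cities.score | cities.kind
4 | green
5 | gray
8 | gray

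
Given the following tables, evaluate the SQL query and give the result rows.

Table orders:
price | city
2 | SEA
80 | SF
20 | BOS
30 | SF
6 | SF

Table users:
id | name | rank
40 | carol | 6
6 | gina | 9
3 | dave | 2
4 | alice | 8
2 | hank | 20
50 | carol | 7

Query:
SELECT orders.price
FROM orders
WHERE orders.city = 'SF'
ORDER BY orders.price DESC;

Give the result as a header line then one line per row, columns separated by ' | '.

== RESULT ==
orders.price
80
30
6

Derivation:
After WHERE (3 rows):
orders.price | orders.city
80 | SF
30 | SF
6 | SF
After SELECT (3 rows):
orders.price
80
30
6
After ORDER BY (3 rows):
orders.price
80
30
6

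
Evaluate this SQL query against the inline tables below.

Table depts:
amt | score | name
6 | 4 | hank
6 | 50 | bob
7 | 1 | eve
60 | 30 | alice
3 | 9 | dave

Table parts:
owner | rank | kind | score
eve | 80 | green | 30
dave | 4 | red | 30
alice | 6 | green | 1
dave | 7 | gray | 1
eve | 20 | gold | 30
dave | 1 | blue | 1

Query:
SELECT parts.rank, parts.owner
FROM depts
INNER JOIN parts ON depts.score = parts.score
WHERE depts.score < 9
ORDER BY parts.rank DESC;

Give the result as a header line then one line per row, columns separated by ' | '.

== RESULT ==
parts.rank | parts.owner
7 | dave
6 | alice
1 | dave

Derivation:
After JOIN parts (6 rows):
depts.amt | depts.score | depts.name | parts.owner | parts.rank | parts.kind | parts.score
7 | 1 | eve | alice | 6 | green | 1
7 | 1 | eve | dave | 7 | gray | 1
7 | 1 | eve | dave | 1 | blue | 1
60 | 30 | alice | eve | 80 | green | 30
60 | 30 | alice | dave | 4 | red | 30
60 | 30 | alice | eve | 20 | gold | 30
After WHERE (3 rows):
depts.amt | depts.score | depts.name | parts.owner | parts.rank | parts.kind | parts.score
7 | 1 | eve | alice | 6 | green | 1
7 | 1 | eve | dave | 7 | gray | 1
7 | 1 | eve | dave | 1 | blue | 1
After SELECT (3 rows):
parts.rank | parts.owner
6 | alice
7 | dave
1 | dave
After ORDER BY (3 rows):
parts.rank | parts.owner
7 | dave
6 | alice
1 | dave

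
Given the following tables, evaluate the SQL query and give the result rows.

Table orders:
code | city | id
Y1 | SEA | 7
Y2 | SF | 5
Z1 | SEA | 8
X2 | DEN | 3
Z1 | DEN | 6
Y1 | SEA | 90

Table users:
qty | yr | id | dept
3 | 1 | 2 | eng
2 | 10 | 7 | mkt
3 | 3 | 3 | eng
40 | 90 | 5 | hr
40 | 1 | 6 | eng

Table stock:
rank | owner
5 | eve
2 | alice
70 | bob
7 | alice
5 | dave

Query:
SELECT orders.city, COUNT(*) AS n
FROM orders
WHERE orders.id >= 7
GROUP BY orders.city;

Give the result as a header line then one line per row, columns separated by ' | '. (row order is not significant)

== RESULT ==
orders.city | n
SEA | 3

Derivation:
After WHERE (3 rows):
orders.code | orders.city | orders.id
Y1 | SEA | 7
Z1 | SEA | 8
Y1 | SEA | 90
After GROUP BY (1 rows):
orders.city | n
SEA | 3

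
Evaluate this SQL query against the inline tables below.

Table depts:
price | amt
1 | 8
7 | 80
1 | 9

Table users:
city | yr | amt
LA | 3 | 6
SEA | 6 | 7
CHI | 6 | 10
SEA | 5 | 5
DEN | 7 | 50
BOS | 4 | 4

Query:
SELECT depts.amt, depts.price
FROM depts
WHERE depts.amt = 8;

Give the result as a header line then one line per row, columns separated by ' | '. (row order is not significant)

== RESULT ==
depts.amt | depts.price
8 | 1

Derivation:
After WHERE (1 rows):
depts.price | depts.amt
1 | 8
After SELECT (1 rows):
depts.amt | depts.price
8 | 1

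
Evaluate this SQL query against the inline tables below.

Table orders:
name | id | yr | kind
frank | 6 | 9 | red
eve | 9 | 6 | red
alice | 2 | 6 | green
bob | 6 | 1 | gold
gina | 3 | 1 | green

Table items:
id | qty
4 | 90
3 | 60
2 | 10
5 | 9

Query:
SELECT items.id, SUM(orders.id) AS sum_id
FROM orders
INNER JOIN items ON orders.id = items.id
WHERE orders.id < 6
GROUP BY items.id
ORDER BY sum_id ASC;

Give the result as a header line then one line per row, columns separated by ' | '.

After JOIN items (2 rows):
orders.name | orders.id | orders.yr | orders.kind | items.id | items.qty
alice | 2 | 6 | green | 2 | 10
gina | 3 | 1 | green | 3 | 60
After WHERE (2 rows):
orders.name | orders.id | orders.yr | orders.kind | items.id | items.qty
alice | 2 | 6 | green | 2 | 10
gina | 3 | 1 | green | 3 | 60
After GROUP BY (2 rows):
items.id | sum_id
2 | 2
3 | 3
After ORDER BY (2 rows):
items.id | sum_id
2 | 2
3 | 3

== RESULT ==
items.id | sum_id
2 | 2
3 | 3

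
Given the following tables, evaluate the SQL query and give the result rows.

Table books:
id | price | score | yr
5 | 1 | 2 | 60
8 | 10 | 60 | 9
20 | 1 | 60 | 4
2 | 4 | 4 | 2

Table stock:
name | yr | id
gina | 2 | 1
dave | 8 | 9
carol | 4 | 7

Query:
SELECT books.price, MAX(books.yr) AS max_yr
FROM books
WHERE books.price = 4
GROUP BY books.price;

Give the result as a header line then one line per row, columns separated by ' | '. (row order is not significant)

== RESULT ==
books.price | max_yr
4 | 2

Derivation:
After WHERE (1 rows):
books.id | books.price | books.score | books.yr
2 | 4 | 4 | 2
After GROUP BY (1 rows):
books.price | max_yr
4 | 2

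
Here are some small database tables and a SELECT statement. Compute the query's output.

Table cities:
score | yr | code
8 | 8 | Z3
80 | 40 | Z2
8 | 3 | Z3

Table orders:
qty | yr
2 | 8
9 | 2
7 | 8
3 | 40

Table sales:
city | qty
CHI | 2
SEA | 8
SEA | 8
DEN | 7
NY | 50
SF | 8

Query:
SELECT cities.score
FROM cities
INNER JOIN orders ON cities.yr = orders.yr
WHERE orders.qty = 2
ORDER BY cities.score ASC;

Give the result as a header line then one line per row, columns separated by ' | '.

== RESULT ==
cities.score
8

Derivation:
After JOIN orders (3 rows):
cities.score | cities.yr | cities.code | orders.qty | orders.yr
8 | 8 | Z3 | 2 | 8
8 | 8 | Z3 | 7 | 8
80 | 40 | Z2 | 3 | 40
After WHERE (1 rows):
cities.score | cities.yr | cities.code | orders.qty | orders.yr
8 | 8 | Z3 | 2 | 8
After SELECT (1 rows):
cities.score
8
After ORDER BY (1 rows):
cities.score
8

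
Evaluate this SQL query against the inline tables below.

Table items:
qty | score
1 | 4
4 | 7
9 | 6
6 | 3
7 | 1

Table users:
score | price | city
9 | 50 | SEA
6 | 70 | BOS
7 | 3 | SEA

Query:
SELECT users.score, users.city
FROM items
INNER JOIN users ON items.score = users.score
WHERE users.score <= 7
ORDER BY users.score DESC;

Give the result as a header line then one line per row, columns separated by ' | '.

After JOIN users (2 rows):
items.qty | items.score | users.score | users.price | users.city
4 | 7 | 7 | 3 | SEA
9 | 6 | 6 | 70 | BOS
After WHERE (2 rows):
items.qty | items.score | users.score | users.price | users.city
4 | 7 | 7 | 3 | SEA
9 | 6 | 6 | 70 | BOS
After SELECT (2 rows):
users.score | users.city
7 | SEA
6 | BOS
After ORDER BY (2 rows):
users.score | users.city
7 | SEA
6 | BOS

== RESULT ==
users.score | users.city
7 | SEA
6 | BOS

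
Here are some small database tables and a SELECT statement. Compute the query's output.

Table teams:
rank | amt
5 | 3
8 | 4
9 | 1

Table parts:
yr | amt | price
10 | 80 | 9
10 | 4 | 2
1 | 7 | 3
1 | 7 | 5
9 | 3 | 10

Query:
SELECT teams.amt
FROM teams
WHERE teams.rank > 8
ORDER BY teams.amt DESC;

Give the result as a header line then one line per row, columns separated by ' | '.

After WHERE (1 rows):
teams.rank | teams.amt
9 | 1
After SELECT (1 rows):
teams.amt
1
After ORDER BY (1 rows):
teams.amt
1

== RESULT ==
teams.amt
1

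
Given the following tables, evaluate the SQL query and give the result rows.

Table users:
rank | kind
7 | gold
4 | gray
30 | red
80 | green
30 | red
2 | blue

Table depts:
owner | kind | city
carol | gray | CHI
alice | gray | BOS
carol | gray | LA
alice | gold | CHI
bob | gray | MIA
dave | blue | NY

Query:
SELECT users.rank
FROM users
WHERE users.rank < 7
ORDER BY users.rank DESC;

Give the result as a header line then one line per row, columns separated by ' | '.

After WHERE (2 rows):
users.rank | users.kind
4 | gray
2 | blue
After SELECT (2 rows):
users.rank
4
2
After ORDER BY (2 rows):
users.rank
4
2

== RESULT ==
users.rank
4
2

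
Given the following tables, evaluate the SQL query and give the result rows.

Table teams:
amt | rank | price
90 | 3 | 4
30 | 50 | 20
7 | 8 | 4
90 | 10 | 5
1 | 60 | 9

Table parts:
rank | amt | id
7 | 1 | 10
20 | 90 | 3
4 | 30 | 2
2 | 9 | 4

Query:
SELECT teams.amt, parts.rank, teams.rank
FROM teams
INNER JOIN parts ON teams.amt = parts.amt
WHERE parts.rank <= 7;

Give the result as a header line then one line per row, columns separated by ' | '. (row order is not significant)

After JOIN parts (4 rows):
teams.amt | teams.rank | teams.price | parts.rank | parts.amt | parts.id
90 | 3 | 4 | 20 | 90 | 3
30 | 50 | 20 | 4 | 30 | 2
90 | 10 | 5 | 20 | 90 | 3
1 | 60 | 9 | 7 | 1 | 10
After WHERE (2 rows):
teams.amt | teams.rank | teams.price | parts.rank | parts.amt | parts.id
30 | 50 | 20 | 4 | 30 | 2
1 | 60 | 9 | 7 | 1 | 10
After SELECT (2 rows):
teams.amt | parts.rank | teams.rank
30 | 4 | 50
1 | 7 | 60

== RESULT ==
teams.amt | parts.rank | teams.rank
30 | 4 | 50
1 | 7 | 60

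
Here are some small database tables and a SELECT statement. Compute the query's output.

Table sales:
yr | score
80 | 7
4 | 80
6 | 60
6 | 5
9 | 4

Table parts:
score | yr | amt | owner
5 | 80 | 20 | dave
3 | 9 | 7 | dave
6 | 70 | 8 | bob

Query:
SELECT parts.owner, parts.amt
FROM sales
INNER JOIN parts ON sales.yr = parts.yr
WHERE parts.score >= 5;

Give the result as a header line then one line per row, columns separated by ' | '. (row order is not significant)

After JOIN parts (2 rows):
sales.yr | sales.score | parts.score | parts.yr | parts.amt | parts.owner
80 | 7 | 5 | 80 | 20 | dave
9 | 4 | 3 | 9 | 7 | dave
After WHERE (1 rows):
sales.yr | sales.score | parts.score | parts.yr | parts.amt | parts.owner
80 | 7 | 5 | 80 | 20 | dave
After SELECT (1 rows):
parts.owner | parts.amt
dave | 20

== RESULT ==
parts.owner | parts.amt
dave | 20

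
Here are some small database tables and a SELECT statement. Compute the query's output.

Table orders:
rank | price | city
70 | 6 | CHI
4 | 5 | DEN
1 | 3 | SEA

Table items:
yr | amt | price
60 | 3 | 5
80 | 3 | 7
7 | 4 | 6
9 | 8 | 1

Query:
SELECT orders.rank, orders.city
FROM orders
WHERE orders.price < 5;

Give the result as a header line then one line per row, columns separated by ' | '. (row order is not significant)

== RESULT ==
orders.rank | orders.city
1 | SEA

Derivation:
After WHERE (1 rows):
orders.rank | orders.price | orders.city
1 | 3 | SEA
After SELECT (1 rows):
orders.rank | orders.city
1 | SEA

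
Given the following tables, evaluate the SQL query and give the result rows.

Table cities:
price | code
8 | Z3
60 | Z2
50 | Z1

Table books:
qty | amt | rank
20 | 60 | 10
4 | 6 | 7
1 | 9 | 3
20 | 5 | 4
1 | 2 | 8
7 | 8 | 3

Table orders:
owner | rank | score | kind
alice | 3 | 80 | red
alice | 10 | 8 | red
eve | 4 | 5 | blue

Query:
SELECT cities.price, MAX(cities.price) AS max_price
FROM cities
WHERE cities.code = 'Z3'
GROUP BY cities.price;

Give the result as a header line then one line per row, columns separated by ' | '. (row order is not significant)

== RESULT ==
cities.price | max_price
8 | 8

Derivation:
After WHERE (1 rows):
cities.price | cities.code
8 | Z3
After GROUP BY (1 rows):
cities.price | max_price
8 | 8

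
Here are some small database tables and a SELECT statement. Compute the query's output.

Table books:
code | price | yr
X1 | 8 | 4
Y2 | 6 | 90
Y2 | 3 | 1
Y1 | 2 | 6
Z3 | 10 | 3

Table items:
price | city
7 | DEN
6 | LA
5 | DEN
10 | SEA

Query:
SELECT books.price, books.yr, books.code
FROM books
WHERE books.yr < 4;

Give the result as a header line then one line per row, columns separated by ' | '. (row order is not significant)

After WHERE (2 rows):
books.code | books.price | books.yr
Y2 | 3 | 1
Z3 | 10 | 3
After SELECT (2 rows):
books.price | books.yr | books.code
3 | 1 | Y2
10 | 3 | Z3

== RESULT ==
books.price | books.yr | books.code
3 | 1 | Y2
10 | 3 | Z3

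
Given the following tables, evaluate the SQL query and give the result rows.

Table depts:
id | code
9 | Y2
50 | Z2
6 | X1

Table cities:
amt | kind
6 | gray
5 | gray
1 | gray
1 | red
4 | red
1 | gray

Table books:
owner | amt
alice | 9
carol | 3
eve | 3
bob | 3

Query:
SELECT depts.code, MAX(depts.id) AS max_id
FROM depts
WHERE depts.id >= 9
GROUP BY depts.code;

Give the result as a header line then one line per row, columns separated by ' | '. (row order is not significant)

After WHERE (2 rows):
depts.id | depts.code
9 | Y2
50 | Z2
After GROUP BY (2 rows):
depts.code | max_id
Y2 | 9
Z2 | 50

== RESULT ==
depts.code | max_id
Y2 | 9
Z2 | 50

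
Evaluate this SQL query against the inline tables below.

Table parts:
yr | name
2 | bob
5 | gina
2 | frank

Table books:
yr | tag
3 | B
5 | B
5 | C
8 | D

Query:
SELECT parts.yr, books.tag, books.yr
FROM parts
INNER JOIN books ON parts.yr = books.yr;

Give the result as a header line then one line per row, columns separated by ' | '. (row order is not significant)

== RESULT ==
parts.yr | books.tag | books.yr
5 | B | 5
5 | C | 5

Derivation:
After JOIN books (2 rows):
parts.yr | parts.name | books.yr | books.tag
5 | gina | 5 | B
5 | gina | 5 | C
After SELECT (2 rows):
parts.yr | books.tag | books.yr
5 | B | 5
5 | C | 5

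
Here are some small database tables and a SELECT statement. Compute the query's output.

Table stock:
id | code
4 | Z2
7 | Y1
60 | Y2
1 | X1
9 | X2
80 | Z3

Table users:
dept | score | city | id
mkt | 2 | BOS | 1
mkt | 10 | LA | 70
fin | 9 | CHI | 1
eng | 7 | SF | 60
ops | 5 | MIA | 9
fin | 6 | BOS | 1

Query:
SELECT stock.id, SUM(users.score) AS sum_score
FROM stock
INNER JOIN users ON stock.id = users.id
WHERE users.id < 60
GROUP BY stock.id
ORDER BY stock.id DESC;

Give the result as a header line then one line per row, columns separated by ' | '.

== RESULT ==
stock.id | sum_score
9 | 5
1 | 17

Derivation:
After JOIN users (5 rows):
stock.id | stock.code | users.dept | users.score | users.city | users.id
60 | Y2 | eng | 7 | SF | 60
1 | X1 | mkt | 2 | BOS | 1
1 | X1 | fin | 9 | CHI | 1
1 | X1 | fin | 6 | BOS | 1
9 | X2 | ops | 5 | MIA | 9
After WHERE (4 rows):
stock.id | stock.code | users.dept | users.score | users.city | users.id
1 | X1 | mkt | 2 | BOS | 1
1 | X1 | fin | 9 | CHI | 1
1 | X1 | fin | 6 | BOS | 1
9 | X2 | ops | 5 | MIA | 9
After GROUP BY (2 rows):
stock.id | sum_score
1 | 17
9 | 5
After ORDER BY (2 rows):
stock.id | sum_score
9 | 5
1 | 17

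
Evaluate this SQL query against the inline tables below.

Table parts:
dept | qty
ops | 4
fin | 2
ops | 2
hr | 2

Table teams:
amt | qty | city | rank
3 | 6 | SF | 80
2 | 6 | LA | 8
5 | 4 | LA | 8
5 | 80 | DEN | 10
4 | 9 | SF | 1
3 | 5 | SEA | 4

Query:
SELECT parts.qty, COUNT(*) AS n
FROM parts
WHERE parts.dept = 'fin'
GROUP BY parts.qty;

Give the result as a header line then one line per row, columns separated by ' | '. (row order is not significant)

== RESULT ==
parts.qty | n
2 | 1

Derivation:
After WHERE (1 rows):
parts.dept | parts.qty
fin | 2
After GROUP BY (1 rows):
parts.qty | n
2 | 1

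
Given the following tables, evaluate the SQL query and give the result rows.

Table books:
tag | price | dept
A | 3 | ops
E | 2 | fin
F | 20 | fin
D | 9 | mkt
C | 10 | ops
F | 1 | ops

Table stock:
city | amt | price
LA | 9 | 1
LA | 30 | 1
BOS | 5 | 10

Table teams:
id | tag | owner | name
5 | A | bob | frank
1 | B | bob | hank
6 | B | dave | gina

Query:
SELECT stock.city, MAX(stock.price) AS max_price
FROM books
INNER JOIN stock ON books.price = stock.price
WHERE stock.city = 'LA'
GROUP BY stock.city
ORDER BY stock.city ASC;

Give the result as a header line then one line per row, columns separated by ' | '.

== RESULT ==
stock.city | max_price
LA | 1

Derivation:
After JOIN stock (3 rows):
books.tag | books.price | books.dept | stock.city | stock.amt | stock.price
C | 10 | ops | BOS | 5 | 10
F | 1 | ops | LA | 9 | 1
F | 1 | ops | LA | 30 | 1
After WHERE (2 rows):
books.tag | books.price | books.dept | stock.city | stock.amt | stock.price
F | 1 | ops | LA | 9 | 1
F | 1 | ops | LA | 30 | 1
After GROUP BY (1 rows):
stock.city | max_price
LA | 1
After ORDER BY (1 rows):
stock.city | max_price
LA | 1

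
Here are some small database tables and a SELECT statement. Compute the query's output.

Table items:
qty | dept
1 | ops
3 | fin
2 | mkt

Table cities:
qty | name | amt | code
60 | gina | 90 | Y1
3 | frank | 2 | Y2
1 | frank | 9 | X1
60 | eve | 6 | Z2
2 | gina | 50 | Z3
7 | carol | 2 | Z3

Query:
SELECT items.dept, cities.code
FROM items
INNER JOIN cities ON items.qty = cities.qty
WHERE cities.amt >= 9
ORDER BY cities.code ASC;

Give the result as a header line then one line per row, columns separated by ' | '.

After JOIN cities (3 rows):
items.qty | items.dept | cities.qty | cities.name | cities.amt | cities.code
1 | ops | 1 | frank | 9 | X1
3 | fin | 3 | frank | 2 | Y2
2 | mkt | 2 | gina | 50 | Z3
After WHERE (2 rows):
items.qty | items.dept | cities.qty | cities.name | cities.amt | cities.code
1 | ops | 1 | frank | 9 | X1
2 | mkt | 2 | gina | 50 | Z3
After SELECT (2 rows):
items.dept | cities.code
ops | X1
mkt | Z3
After ORDER BY (2 rows):
items.dept | cities.code
ops | X1
mkt | Z3

== RESULT ==
items.dept | cities.code
ops | X1
mkt | Z3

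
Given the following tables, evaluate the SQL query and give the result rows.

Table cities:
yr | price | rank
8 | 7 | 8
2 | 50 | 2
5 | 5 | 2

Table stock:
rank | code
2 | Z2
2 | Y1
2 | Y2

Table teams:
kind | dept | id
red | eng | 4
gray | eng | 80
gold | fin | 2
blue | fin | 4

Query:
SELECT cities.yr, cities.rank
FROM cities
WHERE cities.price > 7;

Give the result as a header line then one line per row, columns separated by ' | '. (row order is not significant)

== RESULT ==
cities.yr | cities.rank
2 | 2

Derivation:
After WHERE (1 rows):
cities.yr | cities.price | cities.rank
2 | 50 | 2
After SELECT (1 rows):
cities.yr | cities.rank
2 | 2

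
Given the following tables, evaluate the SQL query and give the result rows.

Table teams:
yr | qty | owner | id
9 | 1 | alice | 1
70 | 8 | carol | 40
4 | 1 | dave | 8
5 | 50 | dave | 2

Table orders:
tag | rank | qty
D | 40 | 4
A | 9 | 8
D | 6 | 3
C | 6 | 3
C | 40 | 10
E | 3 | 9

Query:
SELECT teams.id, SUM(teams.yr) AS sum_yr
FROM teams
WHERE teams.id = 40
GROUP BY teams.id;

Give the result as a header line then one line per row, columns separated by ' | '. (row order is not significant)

== RESULT ==
teams.id | sum_yr
40 | 70

Derivation:
After WHERE (1 rows):
teams.yr | teams.qty | teams.owner | teams.id
70 | 8 | carol | 40
After GROUP BY (1 rows):
teams.id | sum_yr
40 | 70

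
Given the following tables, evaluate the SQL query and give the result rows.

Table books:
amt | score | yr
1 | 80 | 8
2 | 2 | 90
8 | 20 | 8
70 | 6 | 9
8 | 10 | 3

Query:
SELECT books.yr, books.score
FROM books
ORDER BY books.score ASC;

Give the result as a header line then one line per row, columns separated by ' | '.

== RESULT ==
books.yr | books.score
90 | 2
9 | 6
3 | 10
8 | 20
8 | 80

Derivation:
After SELECT (5 rows):
books.yr | books.score
8 | 80
90 | 2
8 | 20
9 | 6
3 | 10
After ORDER BY (5 rows):
books.yr | books.score
90 | 2
9 | 6
3 | 10
8 | 20
8 | 80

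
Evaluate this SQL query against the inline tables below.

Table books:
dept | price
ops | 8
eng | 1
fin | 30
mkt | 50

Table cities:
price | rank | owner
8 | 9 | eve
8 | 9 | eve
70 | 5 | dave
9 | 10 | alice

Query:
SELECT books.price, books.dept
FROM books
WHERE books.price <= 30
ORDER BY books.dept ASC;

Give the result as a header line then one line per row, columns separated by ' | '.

== RESULT ==
books.price | books.dept
1 | eng
30 | fin
8 | ops

Derivation:
After WHERE (3 rows):
books.dept | books.price
ops | 8
eng | 1
fin | 30
After SELECT (3 rows):
books.price | books.dept
8 | ops
1 | eng
30 | fin
After ORDER BY (3 rows):
books.price | books.dept
1 | eng
30 | fin
8 | ops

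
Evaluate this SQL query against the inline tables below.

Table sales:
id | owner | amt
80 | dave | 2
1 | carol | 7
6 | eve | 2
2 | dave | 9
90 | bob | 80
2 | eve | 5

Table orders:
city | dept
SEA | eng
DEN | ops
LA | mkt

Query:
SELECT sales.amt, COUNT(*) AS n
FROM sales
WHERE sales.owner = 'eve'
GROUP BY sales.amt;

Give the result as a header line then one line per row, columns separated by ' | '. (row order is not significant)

After WHERE (2 rows):
sales.id | sales.owner | sales.amt
6 | eve | 2
2 | eve | 5
After GROUP BY (2 rows):
sales.amt | n
2 | 1
5 | 1

== RESULT ==
sales.amt | n
2 | 1
5 | 1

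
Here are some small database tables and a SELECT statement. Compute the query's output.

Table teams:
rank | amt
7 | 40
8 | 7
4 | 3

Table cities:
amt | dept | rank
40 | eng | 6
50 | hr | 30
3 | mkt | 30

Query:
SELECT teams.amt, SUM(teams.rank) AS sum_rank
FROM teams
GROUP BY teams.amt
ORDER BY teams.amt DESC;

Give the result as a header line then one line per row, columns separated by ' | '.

== RESULT ==
teams.amt | sum_rank
40 | 7
7 | 8
3 | 4

Derivation:
After GROUP BY (3 rows):
teams.amt | sum_rank
40 | 7
7 | 8
3 | 4
After ORDER BY (3 rows):
teams.amt | sum_rank
40 | 7
7 | 8
3 | 4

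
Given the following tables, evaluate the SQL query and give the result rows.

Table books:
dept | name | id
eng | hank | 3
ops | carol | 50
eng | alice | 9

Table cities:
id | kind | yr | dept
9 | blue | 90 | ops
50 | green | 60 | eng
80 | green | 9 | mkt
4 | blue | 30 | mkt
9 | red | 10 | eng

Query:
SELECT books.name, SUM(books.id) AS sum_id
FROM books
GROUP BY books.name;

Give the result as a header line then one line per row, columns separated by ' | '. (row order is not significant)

== RESULT ==
books.name | sum_id
hank | 3
carol | 50
alice | 9

Derivation:
After GROUP BY (3 rows):
books.name | sum_id
hank | 3
carol | 50
alice | 9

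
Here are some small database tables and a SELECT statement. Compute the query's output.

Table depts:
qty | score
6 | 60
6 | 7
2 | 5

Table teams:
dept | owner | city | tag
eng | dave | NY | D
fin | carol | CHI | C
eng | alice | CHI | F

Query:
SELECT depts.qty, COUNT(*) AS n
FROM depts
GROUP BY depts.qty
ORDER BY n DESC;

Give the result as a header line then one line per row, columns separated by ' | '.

== RESULT ==
depts.qty | n
6 | 2
2 | 1

Derivation:
After GROUP BY (2 rows):
depts.qty | n
6 | 2
2 | 1
After ORDER BY (2 rows):
depts.qty | n
6 | 2
2 | 1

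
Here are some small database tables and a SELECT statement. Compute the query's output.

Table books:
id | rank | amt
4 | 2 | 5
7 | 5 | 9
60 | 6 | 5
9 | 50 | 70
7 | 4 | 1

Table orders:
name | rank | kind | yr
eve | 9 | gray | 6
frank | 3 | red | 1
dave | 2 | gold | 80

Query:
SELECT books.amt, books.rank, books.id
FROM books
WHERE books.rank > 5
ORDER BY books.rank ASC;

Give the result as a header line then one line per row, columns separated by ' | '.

== RESULT ==
books.amt | books.rank | books.id
5 | 6 | 60
70 | 50 | 9

Derivation:
After WHERE (2 rows):
books.id | books.rank | books.amt
60 | 6 | 5
9 | 50 | 70
After SELECT (2 rows):
books.amt | books.rank | books.id
5 | 6 | 60
70 | 50 | 9
After ORDER BY (2 rows):
books.amt | books.rank | books.id
5 | 6 | 60
70 | 50 | 9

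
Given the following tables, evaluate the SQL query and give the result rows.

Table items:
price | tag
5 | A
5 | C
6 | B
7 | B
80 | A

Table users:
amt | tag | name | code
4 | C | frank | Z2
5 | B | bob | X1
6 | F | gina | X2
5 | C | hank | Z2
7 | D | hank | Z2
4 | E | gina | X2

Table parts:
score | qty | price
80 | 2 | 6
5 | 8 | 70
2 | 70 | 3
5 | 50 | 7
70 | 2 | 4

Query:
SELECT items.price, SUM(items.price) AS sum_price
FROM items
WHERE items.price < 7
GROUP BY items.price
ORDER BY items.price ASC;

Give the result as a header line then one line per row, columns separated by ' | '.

After WHERE (3 rows):
items.price | items.tag
5 | A
5 | C
6 | B
After GROUP BY (2 rows):
items.price | sum_price
5 | 10
6 | 6
After ORDER BY (2 rows):
items.price | sum_price
5 | 10
6 | 6

== RESULT ==
items.price | sum_price
5 | 10
6 | 6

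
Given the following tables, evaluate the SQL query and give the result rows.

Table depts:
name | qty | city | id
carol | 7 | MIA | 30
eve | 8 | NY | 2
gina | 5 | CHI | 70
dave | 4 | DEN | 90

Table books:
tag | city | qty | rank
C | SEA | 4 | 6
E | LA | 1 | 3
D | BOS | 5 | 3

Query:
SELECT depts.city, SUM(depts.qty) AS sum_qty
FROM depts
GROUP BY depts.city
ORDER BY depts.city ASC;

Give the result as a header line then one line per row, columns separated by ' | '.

== RESULT ==
depts.city | sum_qty
CHI | 5
DEN | 4
MIA | 7
NY | 8

Derivation:
After GROUP BY (4 rows):
depts.city | sum_qty
MIA | 7
NY | 8
CHI | 5
DEN | 4
After ORDER BY (4 rows):
depts.city | sum_qty
CHI | 5
DEN | 4
MIA | 7
NY | 8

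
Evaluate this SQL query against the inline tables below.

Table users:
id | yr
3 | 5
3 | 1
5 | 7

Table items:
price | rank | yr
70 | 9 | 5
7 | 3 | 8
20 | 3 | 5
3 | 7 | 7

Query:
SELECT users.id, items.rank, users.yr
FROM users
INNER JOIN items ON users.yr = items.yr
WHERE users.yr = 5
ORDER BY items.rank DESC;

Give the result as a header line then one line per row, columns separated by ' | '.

== RESULT ==
users.id | items.rank | users.yr
3 | 9 | 5
3 | 3 | 5

Derivation:
After JOIN items (3 rows):
users.id | users.yr | items.price | items.rank | items.yr
3 | 5 | 70 | 9 | 5
3 | 5 | 20 | 3 | 5
5 | 7 | 3 | 7 | 7
After WHERE (2 rows):
users.id | users.yr | items.price | items.rank | items.yr
3 | 5 | 70 | 9 | 5
3 | 5 | 20 | 3 | 5
After SELECT (2 rows):
users.id | items.rank | users.yr
3 | 9 | 5
3 | 3 | 5
After ORDER BY (2 rows):
users.id | items.rank | users.yr
3 | 9 | 5
3 | 3 | 5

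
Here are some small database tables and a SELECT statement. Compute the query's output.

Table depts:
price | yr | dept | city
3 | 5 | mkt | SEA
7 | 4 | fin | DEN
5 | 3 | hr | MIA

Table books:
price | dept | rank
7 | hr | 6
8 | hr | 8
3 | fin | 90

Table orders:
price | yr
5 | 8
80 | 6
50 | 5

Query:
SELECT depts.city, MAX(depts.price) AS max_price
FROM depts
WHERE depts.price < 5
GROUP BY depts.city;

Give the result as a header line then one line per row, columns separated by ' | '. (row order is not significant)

== RESULT ==
depts.city | max_price
SEA | 3

Derivation:
After WHERE (1 rows):
depts.price | depts.yr | depts.dept | depts.city
3 | 5 | mkt | SEA
After GROUP BY (1 rows):
depts.city | max_price
SEA | 3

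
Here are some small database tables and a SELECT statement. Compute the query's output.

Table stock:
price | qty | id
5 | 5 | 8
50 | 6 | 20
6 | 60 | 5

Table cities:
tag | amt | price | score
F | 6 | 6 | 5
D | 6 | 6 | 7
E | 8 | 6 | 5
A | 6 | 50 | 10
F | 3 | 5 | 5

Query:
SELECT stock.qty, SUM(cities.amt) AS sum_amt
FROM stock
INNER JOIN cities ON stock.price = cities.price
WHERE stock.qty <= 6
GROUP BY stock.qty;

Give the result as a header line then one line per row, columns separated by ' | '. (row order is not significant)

After JOIN cities (5 rows):
stock.price | stock.qty | stock.id | cities.tag | cities.amt | cities.price | cities.score
5 | 5 | 8 | F | 3 | 5 | 5
50 | 6 | 20 | A | 6 | 50 | 10
6 | 60 | 5 | F | 6 | 6 | 5
6 | 60 | 5 | D | 6 | 6 | 7
6 | 60 | 5 | E | 8 | 6 | 5
After WHERE (2 rows):
stock.price | stock.qty | stock.id | cities.tag | cities.amt | cities.price | cities.score
5 | 5 | 8 | F | 3 | 5 | 5
50 | 6 | 20 | A | 6 | 50 | 10
After GROUP BY (2 rows):
stock.qty | sum_amt
5 | 3
6 | 6

== RESULT ==
stock.qty | sum_amt
5 | 3
6 | 6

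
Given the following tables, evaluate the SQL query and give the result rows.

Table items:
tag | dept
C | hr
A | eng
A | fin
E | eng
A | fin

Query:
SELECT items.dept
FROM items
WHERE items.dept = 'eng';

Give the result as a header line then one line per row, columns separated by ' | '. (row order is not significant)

After WHERE (2 rows):
items.tag | items.dept
A | eng
E | eng
After SELECT (2 rows):
items.dept
eng
eng

== RESULT ==
items.dept
eng
eng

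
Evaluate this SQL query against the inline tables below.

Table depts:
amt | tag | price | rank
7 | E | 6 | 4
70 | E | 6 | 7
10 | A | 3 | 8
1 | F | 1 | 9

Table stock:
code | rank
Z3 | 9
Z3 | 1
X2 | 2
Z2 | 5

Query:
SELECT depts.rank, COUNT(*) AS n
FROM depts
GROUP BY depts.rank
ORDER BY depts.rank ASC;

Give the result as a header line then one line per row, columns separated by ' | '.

After GROUP BY (4 rows):
depts.rank | n
4 | 1
7 | 1
8 | 1
9 | 1
After ORDER BY (4 rows):
depts.rank | n
4 | 1
7 | 1
8 | 1
9 | 1

== RESULT ==
depts.rank | n
4 | 1
7 | 1
8 | 1
9 | 1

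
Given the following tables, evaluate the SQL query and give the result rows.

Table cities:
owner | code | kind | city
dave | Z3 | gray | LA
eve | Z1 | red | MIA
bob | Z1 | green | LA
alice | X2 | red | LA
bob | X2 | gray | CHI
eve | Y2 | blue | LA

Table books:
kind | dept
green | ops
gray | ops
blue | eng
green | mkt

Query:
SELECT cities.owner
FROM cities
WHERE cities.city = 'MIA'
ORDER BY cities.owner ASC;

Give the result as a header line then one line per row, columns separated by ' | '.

After WHERE (1 rows):
cities.owner | cities.code | cities.kind | cities.city
eve | Z1 | red | MIA
After SELECT (1 rows):
cities.owner
eve
After ORDER BY (1 rows):
cities.owner
eve

== RESULT ==
cities.owner
eve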